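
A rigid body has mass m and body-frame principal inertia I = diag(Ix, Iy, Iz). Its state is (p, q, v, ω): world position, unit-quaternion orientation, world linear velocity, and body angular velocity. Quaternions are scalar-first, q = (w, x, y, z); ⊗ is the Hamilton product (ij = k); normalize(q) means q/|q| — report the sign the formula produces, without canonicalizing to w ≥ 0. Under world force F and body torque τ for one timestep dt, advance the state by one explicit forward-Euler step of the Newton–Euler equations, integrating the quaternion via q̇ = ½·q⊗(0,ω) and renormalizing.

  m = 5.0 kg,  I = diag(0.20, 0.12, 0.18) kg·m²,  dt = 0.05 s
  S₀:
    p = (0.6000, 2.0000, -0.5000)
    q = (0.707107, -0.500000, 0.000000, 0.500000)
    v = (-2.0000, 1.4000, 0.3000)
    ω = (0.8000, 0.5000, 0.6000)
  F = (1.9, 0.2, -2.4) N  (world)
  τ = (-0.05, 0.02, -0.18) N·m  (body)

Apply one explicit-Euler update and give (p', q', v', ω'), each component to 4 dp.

p' = (0.5000, 2.0700, -0.4850)
q' = (0.7093, -0.4919, 0.0263, 0.5042)
v' = (-1.9810, 1.4020, 0.2760)
ω' = (0.7830, 0.5043, 0.5589)

(τ − ω×Iω)/I = (-0.3400, 0.0867, -0.8222)
ω' = ω + α·dt = (0.7830, 0.5043, 0.5589)
2q̇ = q⊗(0,ω) = (0.1000000, 0.3156856, 1.0535535, 0.1742642)
q' = normalize(q + ½dt·q⊗(0,ω)) = (0.7093, -0.4919, 0.0263, 0.5042)
a = F/m = (0.3800, 0.0400, -0.4800)
p' = p + v·dt = (0.5000, 2.0700, -0.4850)
v + (F/m)dt = (-1.9810, 1.4020, 0.2760)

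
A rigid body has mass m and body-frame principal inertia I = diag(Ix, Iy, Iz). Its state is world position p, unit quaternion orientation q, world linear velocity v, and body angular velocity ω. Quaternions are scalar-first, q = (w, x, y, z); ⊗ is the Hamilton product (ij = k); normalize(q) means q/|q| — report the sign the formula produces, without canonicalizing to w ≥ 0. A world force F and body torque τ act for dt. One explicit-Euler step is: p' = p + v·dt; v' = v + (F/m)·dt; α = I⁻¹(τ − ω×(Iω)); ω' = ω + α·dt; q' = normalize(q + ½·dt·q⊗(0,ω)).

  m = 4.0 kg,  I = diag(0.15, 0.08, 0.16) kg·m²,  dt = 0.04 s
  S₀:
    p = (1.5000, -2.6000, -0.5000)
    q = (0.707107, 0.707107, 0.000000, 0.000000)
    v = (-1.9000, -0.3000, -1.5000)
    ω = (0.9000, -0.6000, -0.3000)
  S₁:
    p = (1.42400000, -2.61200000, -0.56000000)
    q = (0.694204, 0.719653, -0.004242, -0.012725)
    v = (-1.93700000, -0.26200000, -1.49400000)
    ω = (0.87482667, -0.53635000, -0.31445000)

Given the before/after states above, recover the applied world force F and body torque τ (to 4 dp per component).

F = (-3.7000, 3.8000, 0.6000)
τ = (-0.0800, 0.1300, -0.0200)

rate change Δω = (-0.02517333, 0.06365000, -0.01445000)
ω₀×(Iω₀) = (0.0144, 0.0027, 0.0378)
applied torque τ = (-0.0800, 0.1300, -0.0200)
velocity change Δv = (-0.03700000, 0.03800000, 0.00600000)
m·(v₁−v₀)/dt = (-3.7000, 3.8000, 0.6000)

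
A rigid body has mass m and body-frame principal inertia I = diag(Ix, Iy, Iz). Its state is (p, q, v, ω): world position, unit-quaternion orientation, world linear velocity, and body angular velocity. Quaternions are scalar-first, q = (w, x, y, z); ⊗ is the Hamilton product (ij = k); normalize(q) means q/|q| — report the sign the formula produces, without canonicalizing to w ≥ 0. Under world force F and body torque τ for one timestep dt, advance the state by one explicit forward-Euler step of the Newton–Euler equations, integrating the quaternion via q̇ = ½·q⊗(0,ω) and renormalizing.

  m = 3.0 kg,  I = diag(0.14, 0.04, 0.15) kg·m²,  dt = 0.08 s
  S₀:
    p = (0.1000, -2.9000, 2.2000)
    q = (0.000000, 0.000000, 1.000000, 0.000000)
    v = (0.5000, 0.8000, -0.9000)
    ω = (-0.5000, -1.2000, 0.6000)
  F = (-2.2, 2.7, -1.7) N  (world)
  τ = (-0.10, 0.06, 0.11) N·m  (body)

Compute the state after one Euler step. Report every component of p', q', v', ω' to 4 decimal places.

gyro term ω×Iω = (-0.0792, 0.0030, -0.0600)
α = I⁻¹(τ − ω×Iω) = (-0.1486, 1.4250, 1.1333)
new body rate ω' = (-0.5119, -1.0860, 0.6907)
2q̇ = q⊗(0,ω) = (1.2000000, 0.6000000, 0.0000000, 0.5000000)
q' = normalize(q + ½dt·q⊗(0,ω)) = (0.0479, 0.0240, 0.9984, 0.0200)
linear accel F/m = (-0.7333, 0.9000, -0.5667)
p' = p + v·dt = (0.1400, -2.8360, 2.1280)
v + (F/m)dt = (0.4413, 0.8720, -0.9453)

p' = (0.1400, -2.8360, 2.1280)
q' = (0.0479, 0.0240, 0.9984, 0.0200)
v' = (0.4413, 0.8720, -0.9453)
ω' = (-0.5119, -1.0860, 0.6907)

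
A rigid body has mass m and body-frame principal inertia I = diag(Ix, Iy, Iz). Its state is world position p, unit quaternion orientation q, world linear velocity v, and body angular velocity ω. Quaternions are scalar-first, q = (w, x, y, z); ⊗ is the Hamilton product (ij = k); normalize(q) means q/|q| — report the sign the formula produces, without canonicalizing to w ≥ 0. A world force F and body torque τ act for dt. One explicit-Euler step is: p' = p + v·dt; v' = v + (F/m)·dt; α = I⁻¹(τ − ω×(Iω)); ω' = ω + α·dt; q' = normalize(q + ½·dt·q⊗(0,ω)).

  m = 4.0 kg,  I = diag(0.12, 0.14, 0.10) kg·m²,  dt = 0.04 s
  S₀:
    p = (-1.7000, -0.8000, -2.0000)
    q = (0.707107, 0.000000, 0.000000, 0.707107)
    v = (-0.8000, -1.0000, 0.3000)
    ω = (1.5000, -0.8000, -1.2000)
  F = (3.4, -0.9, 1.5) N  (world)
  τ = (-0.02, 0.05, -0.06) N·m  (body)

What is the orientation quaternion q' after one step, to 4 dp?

q' = (0.7235, 0.0325, 0.0099, 0.6895)

Hamilton product q⊗(0,ω) = (0.8485284, 1.6263461, 0.4949749, -0.8485284)
q + ½dt·q⊗(0,ω), renormalized = (0.7235, 0.0325, 0.0099, 0.6895)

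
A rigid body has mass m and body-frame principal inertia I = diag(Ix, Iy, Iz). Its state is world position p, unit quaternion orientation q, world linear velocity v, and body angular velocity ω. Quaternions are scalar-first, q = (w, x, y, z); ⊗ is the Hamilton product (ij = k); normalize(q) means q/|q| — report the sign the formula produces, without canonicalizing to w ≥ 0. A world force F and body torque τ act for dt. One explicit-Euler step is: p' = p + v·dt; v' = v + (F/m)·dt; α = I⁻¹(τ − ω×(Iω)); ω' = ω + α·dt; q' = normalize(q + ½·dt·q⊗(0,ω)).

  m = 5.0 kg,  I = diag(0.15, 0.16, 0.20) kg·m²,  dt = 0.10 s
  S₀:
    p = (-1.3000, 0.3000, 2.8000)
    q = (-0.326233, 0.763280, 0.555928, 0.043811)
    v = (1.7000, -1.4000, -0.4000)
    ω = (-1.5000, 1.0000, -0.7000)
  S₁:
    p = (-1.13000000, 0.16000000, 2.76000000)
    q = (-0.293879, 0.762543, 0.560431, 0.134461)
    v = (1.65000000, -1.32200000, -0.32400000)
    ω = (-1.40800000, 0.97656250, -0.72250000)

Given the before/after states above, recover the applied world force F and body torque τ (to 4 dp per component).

F = (-2.5000, 3.9000, 3.8000)
τ = (0.1100, -0.0900, -0.0600)

Δv = v₁−v₀ = (-0.05000000, 0.07800000, 0.07600000)
F = m·Δv/dt = (-2.5000, 3.9000, 3.8000)
ω₁ − ω₀ = (0.09200000, -0.02343750, -0.02250000)
I·α + gyro = (0.1100, -0.0900, -0.0600)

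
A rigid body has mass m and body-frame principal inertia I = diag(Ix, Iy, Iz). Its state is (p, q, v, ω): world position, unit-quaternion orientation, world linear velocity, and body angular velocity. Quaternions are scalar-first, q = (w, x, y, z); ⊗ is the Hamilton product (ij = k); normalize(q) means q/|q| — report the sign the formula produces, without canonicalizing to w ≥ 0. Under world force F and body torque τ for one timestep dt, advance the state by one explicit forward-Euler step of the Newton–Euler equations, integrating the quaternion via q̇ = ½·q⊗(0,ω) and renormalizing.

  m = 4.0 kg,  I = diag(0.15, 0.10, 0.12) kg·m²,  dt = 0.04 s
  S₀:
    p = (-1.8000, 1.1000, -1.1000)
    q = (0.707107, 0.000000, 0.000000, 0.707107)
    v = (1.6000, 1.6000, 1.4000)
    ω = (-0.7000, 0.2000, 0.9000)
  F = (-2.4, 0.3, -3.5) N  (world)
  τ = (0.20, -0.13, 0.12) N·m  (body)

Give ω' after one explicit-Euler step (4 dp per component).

ω' = (-0.6476, 0.1556, 0.9377)

angular accel α = (1.3093, -1.1110, 0.9417)
ω + α·dt = (-0.6476, 0.1556, 0.9377)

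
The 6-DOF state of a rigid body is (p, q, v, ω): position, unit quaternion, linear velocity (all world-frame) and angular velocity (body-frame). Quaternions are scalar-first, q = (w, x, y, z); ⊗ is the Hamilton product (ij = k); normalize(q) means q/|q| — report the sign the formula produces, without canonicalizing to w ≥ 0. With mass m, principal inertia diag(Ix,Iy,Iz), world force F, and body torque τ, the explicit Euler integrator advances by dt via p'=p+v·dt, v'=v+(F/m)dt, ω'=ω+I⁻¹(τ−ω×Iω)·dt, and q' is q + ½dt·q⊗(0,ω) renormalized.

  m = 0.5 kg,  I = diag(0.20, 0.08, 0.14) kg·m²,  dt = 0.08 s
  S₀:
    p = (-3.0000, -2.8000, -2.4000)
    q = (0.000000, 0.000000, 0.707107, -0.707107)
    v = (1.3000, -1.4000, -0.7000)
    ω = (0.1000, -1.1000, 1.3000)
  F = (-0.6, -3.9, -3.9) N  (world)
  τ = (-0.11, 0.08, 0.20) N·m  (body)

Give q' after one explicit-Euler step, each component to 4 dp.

q' = (0.0677, 0.0056, 0.7026, -0.7083)

Hamilton product q⊗(0,ω) = (1.6970568, 0.1414214, -0.0707107, -0.0707107)
updated quaternion q' = (0.0677, 0.0056, 0.7026, -0.7083)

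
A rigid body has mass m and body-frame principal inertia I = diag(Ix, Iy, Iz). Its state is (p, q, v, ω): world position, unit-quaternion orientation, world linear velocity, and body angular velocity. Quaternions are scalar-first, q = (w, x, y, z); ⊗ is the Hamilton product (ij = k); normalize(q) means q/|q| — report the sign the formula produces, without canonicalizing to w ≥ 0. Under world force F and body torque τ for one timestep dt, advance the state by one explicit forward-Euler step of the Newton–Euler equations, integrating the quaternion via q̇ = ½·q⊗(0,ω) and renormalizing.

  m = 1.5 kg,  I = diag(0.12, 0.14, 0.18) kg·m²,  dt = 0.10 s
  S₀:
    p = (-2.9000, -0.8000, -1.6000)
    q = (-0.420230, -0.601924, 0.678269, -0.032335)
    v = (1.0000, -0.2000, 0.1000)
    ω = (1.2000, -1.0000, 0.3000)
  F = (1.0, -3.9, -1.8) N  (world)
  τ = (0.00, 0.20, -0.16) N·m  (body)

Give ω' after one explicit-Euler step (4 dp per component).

ω' = (1.2100, -0.8417, 0.2244)

angular accel α = (0.1000, 1.5829, -0.7556)
ω' = ω + α·dt = (1.2100, -0.8417, 0.2244)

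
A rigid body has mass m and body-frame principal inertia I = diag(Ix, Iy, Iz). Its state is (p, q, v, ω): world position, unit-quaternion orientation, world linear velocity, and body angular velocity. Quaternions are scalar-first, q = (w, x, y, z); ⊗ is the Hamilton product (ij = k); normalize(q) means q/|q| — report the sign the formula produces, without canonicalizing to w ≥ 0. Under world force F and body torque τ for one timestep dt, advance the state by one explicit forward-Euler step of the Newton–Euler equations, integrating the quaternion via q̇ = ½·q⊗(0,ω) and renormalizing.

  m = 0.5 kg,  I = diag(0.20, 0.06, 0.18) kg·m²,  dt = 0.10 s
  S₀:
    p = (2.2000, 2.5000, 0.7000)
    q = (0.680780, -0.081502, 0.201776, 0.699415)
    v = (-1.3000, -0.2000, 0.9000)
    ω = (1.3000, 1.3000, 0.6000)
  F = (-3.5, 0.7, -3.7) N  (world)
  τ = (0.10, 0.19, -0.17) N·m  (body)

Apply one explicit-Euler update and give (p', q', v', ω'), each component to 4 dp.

(τ − ω×Iω)/I = (0.0320, 2.9067, 0.3700)
new body rate ω' = (1.3032, 1.5907, 0.6370)
2q̇ = q⊗(0,ω) = (-0.5760052, 0.0968401, 1.8431547, 0.0402066)
q' = normalize(q + ½dt·q⊗(0,ω)) = (0.6490, -0.0763, 0.2926, 0.6982)
p' = p + v·dt = (2.0700, 2.4800, 0.7900)
v + (F/m)dt = (-2.0000, -0.0600, 0.1600)

p' = (2.0700, 2.4800, 0.7900)
q' = (0.6490, -0.0763, 0.2926, 0.6982)
v' = (-2.0000, -0.0600, 0.1600)
ω' = (1.3032, 1.5907, 0.6370)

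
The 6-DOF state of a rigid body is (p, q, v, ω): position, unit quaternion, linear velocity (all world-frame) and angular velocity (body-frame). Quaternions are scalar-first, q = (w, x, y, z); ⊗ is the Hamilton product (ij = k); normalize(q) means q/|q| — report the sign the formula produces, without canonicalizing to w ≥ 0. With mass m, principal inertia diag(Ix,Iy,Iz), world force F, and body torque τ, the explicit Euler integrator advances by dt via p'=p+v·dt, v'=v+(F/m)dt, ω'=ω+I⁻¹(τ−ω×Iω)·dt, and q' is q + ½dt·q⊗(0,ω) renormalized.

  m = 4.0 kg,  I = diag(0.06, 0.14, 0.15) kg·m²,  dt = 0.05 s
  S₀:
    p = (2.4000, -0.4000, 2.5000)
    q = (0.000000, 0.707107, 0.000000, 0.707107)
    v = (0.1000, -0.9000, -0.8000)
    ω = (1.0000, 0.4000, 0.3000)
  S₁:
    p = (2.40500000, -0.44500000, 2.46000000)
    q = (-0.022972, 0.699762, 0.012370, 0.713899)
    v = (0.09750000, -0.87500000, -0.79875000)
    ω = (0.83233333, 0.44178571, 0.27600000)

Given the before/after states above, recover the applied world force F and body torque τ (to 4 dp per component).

F = (-0.2000, 2.0000, 0.1000)
τ = (-0.2000, 0.0900, -0.0400)

ω₁ − ω₀ = (-0.16766667, 0.04178571, -0.02400000)
gyro term ω₀×Iω₀ = (0.0012, -0.0270, 0.0320)
applied torque τ = (-0.2000, 0.0900, -0.0400)
v₁ − v₀ = (-0.00250000, 0.02500000, 0.00125000)
applied force F = (-0.2000, 2.0000, 0.1000)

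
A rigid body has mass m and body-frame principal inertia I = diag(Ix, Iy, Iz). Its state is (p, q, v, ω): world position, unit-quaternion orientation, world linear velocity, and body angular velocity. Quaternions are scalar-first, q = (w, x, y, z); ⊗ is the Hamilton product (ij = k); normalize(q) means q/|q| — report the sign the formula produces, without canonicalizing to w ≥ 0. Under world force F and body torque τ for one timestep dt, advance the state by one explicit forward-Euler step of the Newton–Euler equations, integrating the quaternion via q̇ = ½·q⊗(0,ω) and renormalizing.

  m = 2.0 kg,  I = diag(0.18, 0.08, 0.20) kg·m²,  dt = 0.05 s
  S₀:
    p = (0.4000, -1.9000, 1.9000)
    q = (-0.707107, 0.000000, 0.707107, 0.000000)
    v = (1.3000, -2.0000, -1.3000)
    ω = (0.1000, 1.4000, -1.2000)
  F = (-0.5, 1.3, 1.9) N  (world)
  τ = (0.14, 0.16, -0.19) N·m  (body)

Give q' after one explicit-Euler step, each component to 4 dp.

2q̇ = q⊗(0,ω) = (-0.9899498, -0.9192391, -0.9899498, 0.7778177)
updated quaternion q' = (-0.7311, -0.0230, 0.6816, 0.0194)

q' = (-0.7311, -0.0230, 0.6816, 0.0194)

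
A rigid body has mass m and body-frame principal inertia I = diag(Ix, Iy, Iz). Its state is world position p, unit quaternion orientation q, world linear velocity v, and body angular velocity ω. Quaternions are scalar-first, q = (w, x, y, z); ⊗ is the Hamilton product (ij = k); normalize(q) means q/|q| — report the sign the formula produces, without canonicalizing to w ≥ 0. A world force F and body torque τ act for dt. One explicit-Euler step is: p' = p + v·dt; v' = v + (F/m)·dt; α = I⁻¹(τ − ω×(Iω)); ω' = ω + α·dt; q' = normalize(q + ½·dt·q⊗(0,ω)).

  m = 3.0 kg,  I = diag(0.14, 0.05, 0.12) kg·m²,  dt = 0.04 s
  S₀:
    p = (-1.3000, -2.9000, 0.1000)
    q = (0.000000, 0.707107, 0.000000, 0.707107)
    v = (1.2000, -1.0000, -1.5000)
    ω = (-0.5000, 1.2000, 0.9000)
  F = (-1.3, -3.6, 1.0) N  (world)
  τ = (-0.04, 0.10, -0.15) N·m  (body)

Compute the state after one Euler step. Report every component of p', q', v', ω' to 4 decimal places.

p' = (-1.2520, -2.9400, 0.0400)
q' = (-0.0057, 0.6898, -0.0198, 0.7237)
v' = (1.1827, -1.0480, -1.4867)
ω' = (-0.5330, 1.2872, 0.8320)

linear accel F/m = (-0.4333, -1.2000, 0.3333)
p + v·dt = (-1.2520, -2.9400, 0.0400)
new velocity v' = (1.1827, -1.0480, -1.4867)
ω×(Iω) gyroscopic = (0.0756, -0.0090, 0.0540)
angular accel α = (-0.8257, 2.1800, -1.7000)
ω' = ω + α·dt = (-0.5330, 1.2872, 0.8320)
q⊗(0,ω) = (-0.2828428, -0.8485284, -0.9899498, 0.8485284)
updated quaternion q' = (-0.0057, 0.6898, -0.0198, 0.7237)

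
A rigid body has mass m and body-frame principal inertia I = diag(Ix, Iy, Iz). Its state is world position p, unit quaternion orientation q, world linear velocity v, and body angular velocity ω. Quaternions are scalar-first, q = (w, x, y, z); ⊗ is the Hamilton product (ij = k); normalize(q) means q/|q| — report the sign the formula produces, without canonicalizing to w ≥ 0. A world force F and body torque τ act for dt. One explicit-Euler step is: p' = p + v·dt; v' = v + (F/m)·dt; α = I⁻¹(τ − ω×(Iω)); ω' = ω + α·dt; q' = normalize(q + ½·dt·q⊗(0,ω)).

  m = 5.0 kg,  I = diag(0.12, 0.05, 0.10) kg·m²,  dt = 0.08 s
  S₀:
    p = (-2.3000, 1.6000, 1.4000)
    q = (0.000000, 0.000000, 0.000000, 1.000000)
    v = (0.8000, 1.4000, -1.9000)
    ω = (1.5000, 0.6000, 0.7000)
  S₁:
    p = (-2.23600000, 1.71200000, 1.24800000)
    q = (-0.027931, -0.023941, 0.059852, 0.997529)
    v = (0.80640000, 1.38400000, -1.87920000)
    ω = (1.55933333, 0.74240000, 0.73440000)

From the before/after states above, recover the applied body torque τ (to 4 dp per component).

rate change Δω = (0.05933333, 0.14240000, 0.03440000)
τ = I·(Δω/dt) + ω₀×(Iω₀) = (0.1100, 0.1100, -0.0200)

τ = (0.1100, 0.1100, -0.0200)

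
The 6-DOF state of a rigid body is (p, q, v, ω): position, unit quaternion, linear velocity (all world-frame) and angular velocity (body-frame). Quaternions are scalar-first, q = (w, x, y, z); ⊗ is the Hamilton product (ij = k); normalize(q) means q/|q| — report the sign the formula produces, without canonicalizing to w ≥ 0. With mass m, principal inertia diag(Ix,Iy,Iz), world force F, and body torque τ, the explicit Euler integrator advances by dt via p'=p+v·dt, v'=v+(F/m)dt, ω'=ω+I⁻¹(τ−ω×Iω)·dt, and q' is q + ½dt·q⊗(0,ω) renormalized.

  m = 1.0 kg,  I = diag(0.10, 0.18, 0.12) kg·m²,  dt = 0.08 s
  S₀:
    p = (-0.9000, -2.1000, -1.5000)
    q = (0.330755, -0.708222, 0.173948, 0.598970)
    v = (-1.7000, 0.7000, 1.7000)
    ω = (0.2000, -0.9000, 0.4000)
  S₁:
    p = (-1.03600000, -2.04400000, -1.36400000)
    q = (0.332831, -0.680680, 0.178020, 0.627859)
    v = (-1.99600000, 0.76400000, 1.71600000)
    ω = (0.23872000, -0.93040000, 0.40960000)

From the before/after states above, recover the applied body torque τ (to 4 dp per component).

rate change Δω = (0.03872000, -0.03040000, 0.00960000)
gyro term ω₀×Iω₀ = (0.0216, -0.0016, -0.0144)
applied torque τ = (0.0700, -0.0700, 0.0000)

τ = (0.0700, -0.0700, 0.0000)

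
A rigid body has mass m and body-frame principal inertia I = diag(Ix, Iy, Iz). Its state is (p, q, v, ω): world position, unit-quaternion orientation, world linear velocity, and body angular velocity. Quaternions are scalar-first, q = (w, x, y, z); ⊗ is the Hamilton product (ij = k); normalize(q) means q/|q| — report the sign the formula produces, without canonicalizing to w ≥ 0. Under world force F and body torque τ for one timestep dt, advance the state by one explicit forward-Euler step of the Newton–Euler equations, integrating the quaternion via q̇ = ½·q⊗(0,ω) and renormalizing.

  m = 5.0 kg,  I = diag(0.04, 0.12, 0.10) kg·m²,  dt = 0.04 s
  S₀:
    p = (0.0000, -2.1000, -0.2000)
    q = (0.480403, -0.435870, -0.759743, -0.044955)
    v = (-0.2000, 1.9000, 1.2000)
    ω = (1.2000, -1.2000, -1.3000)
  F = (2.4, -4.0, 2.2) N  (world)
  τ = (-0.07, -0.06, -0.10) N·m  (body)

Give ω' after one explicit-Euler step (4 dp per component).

precession coupling ω×(Iω) = (-0.0312, 0.0936, -0.1152)
angular accel α = (-0.9700, -1.2800, 0.1520)
ω' = ω + α·dt = (1.1612, -1.2512, -1.2939)

ω' = (1.1612, -1.2512, -1.2939)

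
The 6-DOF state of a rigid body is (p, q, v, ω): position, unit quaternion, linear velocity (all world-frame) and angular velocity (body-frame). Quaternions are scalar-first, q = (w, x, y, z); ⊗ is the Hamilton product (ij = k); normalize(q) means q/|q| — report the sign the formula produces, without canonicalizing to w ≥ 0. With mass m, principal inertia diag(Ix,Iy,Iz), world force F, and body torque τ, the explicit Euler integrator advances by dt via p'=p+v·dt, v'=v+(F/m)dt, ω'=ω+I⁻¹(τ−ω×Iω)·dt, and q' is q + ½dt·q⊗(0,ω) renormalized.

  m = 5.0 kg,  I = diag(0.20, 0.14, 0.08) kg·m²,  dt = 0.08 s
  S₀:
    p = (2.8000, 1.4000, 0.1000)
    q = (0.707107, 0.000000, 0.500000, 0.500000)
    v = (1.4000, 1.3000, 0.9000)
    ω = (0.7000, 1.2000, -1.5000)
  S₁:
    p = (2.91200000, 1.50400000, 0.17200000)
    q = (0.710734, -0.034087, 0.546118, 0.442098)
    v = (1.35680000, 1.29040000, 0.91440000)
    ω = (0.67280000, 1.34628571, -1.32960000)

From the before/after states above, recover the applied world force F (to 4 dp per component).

v₁ − v₀ = (-0.04320000, -0.00960000, 0.01440000)
m·(v₁−v₀)/dt = (-2.7000, -0.6000, 0.9000)

F = (-2.7000, -0.6000, 0.9000)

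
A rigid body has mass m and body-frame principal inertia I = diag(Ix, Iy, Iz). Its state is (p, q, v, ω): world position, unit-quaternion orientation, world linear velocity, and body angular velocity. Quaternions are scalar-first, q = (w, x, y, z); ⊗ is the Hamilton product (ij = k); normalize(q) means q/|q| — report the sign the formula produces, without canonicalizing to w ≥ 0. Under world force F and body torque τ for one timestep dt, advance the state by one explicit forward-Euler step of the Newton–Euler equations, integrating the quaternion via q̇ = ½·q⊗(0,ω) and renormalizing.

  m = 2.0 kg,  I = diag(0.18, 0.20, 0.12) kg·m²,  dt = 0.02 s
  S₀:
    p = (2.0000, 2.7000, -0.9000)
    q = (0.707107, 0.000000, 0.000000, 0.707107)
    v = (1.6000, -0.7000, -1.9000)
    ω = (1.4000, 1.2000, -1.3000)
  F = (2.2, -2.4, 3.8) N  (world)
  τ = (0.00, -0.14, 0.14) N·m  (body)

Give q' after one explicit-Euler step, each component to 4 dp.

q⊗(0,ω) = (0.9192391, 0.1414214, 1.8384782, -0.9192391)
q' = normalize(q + ½dt·q⊗(0,ω)) = (0.7161, 0.0014, 0.0184, 0.6977)

q' = (0.7161, 0.0014, 0.0184, 0.6977)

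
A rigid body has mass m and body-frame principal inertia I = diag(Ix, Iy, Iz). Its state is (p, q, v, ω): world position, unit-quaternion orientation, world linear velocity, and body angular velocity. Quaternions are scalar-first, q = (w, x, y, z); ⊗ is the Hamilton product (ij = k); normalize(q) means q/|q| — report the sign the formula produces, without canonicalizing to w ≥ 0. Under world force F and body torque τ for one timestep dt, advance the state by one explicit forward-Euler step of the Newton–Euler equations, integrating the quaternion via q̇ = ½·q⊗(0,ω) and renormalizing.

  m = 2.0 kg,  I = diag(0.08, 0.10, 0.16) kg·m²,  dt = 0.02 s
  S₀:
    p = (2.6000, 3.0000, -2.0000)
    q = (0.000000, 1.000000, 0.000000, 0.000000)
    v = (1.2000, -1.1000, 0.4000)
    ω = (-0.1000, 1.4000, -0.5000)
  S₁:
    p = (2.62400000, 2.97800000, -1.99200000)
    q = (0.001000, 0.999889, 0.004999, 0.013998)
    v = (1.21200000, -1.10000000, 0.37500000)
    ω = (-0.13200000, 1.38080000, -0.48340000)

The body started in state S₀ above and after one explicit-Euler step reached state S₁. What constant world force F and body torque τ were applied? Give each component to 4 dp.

F = (1.2000, 0.0000, -2.5000)
τ = (-0.1700, -0.1000, 0.1300)

Δω = ω₁−ω₀ = (-0.03200000, -0.01920000, 0.01660000)
I·α + gyro = (-0.1700, -0.1000, 0.1300)
Δv = v₁−v₀ = (0.01200000, 0.00000000, -0.02500000)
applied force F = (1.2000, 0.0000, -2.5000)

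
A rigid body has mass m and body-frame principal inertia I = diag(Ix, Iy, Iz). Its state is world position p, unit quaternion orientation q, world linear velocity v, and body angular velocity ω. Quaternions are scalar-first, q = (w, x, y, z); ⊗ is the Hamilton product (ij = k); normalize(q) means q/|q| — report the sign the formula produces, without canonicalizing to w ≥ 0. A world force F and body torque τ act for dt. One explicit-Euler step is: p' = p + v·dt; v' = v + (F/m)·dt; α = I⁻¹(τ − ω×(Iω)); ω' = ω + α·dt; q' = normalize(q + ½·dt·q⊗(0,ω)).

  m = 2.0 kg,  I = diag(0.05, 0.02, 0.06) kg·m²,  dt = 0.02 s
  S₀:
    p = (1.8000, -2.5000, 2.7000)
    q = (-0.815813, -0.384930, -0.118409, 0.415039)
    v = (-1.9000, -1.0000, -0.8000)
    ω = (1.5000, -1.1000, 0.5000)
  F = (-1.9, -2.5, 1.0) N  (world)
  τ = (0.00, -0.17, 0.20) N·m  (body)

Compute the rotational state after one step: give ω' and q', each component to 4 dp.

angular accel α = (0.4400, -8.1250, 2.5083)
ω + α·dt = (1.5088, -1.2625, 0.5502)
2q̇ = q⊗(0,ω) = (0.2396256, -0.8263811, 1.7124178, 0.1931300)
updated quaternion q' = (-0.8133, -0.3931, -0.1013, 0.4169)

ω' = (1.5088, -1.2625, 0.5502)
q' = (-0.8133, -0.3931, -0.1013, 0.4169)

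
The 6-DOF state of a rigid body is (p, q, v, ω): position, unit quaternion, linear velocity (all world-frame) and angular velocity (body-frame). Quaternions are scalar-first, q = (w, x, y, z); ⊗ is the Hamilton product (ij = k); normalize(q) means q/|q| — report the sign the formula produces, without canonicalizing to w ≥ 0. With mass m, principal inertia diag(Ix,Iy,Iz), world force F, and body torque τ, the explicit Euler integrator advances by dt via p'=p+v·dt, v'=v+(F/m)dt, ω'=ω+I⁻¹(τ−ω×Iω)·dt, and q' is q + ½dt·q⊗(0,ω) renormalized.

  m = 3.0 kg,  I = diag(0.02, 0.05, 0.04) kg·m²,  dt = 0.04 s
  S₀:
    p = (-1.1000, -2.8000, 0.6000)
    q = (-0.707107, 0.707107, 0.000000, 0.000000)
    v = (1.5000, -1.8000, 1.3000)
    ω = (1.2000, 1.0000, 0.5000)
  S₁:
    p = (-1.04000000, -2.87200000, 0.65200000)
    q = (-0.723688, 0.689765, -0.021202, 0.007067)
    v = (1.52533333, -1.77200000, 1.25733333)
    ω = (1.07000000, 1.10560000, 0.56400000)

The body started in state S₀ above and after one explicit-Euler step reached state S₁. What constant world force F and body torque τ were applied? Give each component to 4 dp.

rate change Δω = (-0.13000000, 0.10560000, 0.06400000)
applied torque τ = (-0.0700, 0.1200, 0.1000)
v₁ − v₀ = (0.02533333, 0.02800000, -0.04266667)
applied force F = (1.9000, 2.1000, -3.2000)

F = (1.9000, 2.1000, -3.2000)
τ = (-0.0700, 0.1200, 0.1000)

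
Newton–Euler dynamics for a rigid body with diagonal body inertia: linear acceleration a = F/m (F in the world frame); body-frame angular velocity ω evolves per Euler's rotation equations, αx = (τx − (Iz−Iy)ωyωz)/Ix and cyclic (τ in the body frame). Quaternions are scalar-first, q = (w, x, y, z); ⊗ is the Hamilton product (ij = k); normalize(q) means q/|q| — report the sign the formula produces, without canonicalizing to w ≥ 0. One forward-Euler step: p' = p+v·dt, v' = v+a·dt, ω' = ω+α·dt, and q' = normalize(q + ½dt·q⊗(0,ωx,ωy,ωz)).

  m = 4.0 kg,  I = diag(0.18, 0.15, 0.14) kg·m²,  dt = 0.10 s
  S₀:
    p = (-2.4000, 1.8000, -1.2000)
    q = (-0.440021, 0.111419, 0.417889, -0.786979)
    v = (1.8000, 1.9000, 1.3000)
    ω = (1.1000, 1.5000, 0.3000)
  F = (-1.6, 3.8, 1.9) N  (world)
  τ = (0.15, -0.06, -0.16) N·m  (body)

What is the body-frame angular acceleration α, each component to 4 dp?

ω×(Iω) gyroscopic = (-0.0045, 0.0132, -0.0495)
α = I⁻¹(τ − ω×Iω) = (0.8583, -0.4880, -0.7893)

α = (0.8583, -0.4880, -0.7893)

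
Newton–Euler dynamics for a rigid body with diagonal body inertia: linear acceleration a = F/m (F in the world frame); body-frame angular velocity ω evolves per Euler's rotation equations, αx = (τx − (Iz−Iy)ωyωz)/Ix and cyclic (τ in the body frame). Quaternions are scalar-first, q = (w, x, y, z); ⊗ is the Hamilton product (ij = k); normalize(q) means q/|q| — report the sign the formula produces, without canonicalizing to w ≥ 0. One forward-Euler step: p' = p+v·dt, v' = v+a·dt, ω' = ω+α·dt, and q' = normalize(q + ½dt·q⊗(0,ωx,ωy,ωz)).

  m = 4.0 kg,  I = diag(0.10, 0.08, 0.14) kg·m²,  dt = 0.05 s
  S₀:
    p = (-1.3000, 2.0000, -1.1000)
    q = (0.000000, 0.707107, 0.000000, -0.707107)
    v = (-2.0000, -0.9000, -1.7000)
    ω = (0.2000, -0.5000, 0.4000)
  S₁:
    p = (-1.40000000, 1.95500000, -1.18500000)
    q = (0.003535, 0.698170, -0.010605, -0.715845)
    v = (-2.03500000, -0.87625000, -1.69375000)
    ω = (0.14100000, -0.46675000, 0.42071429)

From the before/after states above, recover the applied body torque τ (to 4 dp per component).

τ = (-0.1300, 0.0500, 0.0600)

rate change Δω = (-0.05900000, 0.03325000, 0.02071429)
I·α + gyro = (-0.1300, 0.0500, 0.0600)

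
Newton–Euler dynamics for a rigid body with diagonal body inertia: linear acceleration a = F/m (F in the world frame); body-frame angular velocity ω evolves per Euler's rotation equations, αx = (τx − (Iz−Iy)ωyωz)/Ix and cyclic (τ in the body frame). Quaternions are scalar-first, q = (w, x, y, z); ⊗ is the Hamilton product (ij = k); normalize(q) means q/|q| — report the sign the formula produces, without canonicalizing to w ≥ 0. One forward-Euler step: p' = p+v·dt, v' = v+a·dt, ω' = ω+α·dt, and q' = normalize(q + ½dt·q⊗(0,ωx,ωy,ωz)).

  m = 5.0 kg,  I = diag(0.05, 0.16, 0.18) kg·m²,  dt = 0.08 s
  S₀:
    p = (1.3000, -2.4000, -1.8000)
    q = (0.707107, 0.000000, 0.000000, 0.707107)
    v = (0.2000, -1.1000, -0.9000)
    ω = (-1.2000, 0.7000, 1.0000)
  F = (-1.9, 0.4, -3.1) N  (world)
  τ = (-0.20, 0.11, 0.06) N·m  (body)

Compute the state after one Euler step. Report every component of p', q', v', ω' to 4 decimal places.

a = (-0.3800, 0.0800, -0.6200)
p + v·dt = (1.3160, -2.4880, -1.8720)
v' = v + a·dt = (0.1696, -1.0936, -0.9496)
α = I⁻¹(τ − ω×Iω) = (-4.2800, -0.2875, 0.8467)
new body rate ω' = (-1.5424, 0.6770, 1.0677)
q⊗(0,ω) = (-0.7071070, -1.3435033, -0.3535535, 0.7071070)
updated quaternion q' = (0.6772, -0.0536, -0.0141, 0.7337)

p' = (1.3160, -2.4880, -1.8720)
q' = (0.6772, -0.0536, -0.0141, 0.7337)
v' = (0.1696, -1.0936, -0.9496)
ω' = (-1.5424, 0.6770, 1.0677)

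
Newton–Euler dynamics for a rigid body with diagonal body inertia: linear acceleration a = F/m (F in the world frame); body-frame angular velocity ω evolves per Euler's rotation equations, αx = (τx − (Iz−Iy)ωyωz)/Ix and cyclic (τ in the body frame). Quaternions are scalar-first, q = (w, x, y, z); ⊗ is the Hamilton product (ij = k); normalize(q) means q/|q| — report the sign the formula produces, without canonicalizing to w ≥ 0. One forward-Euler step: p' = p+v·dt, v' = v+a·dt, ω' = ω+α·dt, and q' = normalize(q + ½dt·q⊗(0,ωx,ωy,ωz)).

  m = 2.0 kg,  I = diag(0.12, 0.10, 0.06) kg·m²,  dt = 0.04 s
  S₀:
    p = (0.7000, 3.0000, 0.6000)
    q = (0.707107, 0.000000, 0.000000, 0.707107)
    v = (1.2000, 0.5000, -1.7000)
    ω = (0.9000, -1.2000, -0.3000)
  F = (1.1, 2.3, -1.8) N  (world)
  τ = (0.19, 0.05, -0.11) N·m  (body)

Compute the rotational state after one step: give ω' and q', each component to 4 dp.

ω' = (0.9681, -1.1735, -0.3877)
q' = (0.7110, 0.0297, -0.0042, 0.7025)

ω×(Iω) gyroscopic = (-0.0144, -0.0162, 0.0216)
(τ − ω×Iω)/I = (1.7033, 0.6620, -2.1933)
new body rate ω' = (0.9681, -1.1735, -0.3877)
q⊗(0,ω) = (0.2121321, 1.4849247, -0.2121321, -0.2121321)
updated quaternion q' = (0.7110, 0.0297, -0.0042, 0.7025)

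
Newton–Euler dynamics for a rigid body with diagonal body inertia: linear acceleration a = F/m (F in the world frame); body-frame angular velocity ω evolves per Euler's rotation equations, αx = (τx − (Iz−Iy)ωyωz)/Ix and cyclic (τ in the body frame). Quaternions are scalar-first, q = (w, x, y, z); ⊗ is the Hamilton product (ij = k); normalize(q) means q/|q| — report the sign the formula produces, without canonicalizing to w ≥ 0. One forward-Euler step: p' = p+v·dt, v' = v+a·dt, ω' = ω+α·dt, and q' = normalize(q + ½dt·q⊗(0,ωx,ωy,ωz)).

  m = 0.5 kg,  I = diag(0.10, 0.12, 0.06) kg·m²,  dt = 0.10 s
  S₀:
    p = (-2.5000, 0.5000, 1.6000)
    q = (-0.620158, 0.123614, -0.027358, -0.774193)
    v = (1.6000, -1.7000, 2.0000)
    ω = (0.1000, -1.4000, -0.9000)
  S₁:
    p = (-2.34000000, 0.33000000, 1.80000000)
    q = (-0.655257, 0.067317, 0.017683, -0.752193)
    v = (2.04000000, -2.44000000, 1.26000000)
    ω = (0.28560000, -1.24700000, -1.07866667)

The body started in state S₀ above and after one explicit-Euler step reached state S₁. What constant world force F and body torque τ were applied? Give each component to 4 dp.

Δω = ω₁−ω₀ = (0.18560000, 0.15300000, -0.17866667)
precession coupling = (-0.0756, -0.0036, -0.0028)
τ = I·(Δω/dt) + ω₀×(Iω₀) = (0.1100, 0.1800, -0.1100)
v₁ − v₀ = (0.44000000, -0.74000000, -0.74000000)
m·(v₁−v₀)/dt = (2.2000, -3.7000, -3.7000)

F = (2.2000, -3.7000, -3.7000)
τ = (0.1100, 0.1800, -0.1100)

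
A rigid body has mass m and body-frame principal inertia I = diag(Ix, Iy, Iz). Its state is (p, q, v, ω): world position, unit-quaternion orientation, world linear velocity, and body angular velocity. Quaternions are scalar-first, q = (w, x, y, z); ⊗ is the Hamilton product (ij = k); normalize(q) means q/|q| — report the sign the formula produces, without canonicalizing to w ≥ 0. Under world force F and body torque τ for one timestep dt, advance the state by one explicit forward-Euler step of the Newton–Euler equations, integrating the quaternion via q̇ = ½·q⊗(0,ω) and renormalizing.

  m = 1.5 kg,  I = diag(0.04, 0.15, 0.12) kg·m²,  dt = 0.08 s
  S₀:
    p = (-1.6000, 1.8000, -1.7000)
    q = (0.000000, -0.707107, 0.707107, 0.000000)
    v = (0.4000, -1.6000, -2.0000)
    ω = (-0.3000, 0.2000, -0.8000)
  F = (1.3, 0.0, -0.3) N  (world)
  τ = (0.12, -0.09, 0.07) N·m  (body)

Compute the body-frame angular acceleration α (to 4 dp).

α = (2.8800, -0.4720, 0.6383)

gyro term ω×Iω = (0.0048, -0.0192, -0.0066)
(τ − ω×Iω)/I = (2.8800, -0.4720, 0.6383)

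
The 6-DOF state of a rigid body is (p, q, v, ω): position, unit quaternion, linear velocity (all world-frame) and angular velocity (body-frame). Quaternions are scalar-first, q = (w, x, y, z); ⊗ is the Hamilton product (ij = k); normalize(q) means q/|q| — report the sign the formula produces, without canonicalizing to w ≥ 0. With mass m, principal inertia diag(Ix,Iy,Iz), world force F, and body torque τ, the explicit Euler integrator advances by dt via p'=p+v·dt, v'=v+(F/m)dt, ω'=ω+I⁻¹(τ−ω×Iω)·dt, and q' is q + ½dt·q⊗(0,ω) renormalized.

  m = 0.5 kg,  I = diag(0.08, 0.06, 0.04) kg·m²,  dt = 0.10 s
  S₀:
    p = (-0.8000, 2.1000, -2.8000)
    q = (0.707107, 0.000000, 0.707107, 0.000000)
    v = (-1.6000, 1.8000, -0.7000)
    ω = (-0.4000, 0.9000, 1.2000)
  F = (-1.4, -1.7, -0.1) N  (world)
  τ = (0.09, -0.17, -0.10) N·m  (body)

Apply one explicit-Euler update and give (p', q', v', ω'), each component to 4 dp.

p + v·dt = (-0.9600, 2.2800, -2.8700)
v + (F/m)dt = (-1.8800, 1.4600, -0.7200)
angular accel α = (1.3950, -2.5133, -2.6800)
ω + α·dt = (-0.2605, 0.6487, 0.9320)
2q̇ = q⊗(0,ω) = (-0.6363963, 0.5656856, 0.6363963, 1.1313712)
updated quaternion q' = (0.6733, 0.0282, 0.7367, 0.0564)

p' = (-0.9600, 2.2800, -2.8700)
q' = (0.6733, 0.0282, 0.7367, 0.0564)
v' = (-1.8800, 1.4600, -0.7200)
ω' = (-0.2605, 0.6487, 0.9320)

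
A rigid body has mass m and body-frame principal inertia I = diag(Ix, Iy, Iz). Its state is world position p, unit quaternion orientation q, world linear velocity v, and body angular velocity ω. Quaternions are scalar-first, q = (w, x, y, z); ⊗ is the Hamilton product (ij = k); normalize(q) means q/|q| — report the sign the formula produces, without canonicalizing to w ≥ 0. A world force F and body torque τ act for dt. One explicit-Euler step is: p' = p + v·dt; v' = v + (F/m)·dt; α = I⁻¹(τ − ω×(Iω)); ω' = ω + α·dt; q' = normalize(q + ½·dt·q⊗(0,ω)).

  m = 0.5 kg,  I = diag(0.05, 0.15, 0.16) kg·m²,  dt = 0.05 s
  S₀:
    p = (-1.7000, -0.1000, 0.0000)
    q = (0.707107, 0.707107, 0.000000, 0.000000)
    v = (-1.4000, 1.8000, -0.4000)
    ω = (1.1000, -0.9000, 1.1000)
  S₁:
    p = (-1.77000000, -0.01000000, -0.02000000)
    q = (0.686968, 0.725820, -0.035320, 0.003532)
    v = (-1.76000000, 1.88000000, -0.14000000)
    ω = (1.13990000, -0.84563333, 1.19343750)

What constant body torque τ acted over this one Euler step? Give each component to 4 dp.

Δω = ω₁−ω₀ = (0.03990000, 0.05436667, 0.09343750)
gyro term ω₀×Iω₀ = (-0.0099, -0.1331, -0.0990)
τ = I·(Δω/dt) + ω₀×(Iω₀) = (0.0300, 0.0300, 0.2000)

τ = (0.0300, 0.0300, 0.2000)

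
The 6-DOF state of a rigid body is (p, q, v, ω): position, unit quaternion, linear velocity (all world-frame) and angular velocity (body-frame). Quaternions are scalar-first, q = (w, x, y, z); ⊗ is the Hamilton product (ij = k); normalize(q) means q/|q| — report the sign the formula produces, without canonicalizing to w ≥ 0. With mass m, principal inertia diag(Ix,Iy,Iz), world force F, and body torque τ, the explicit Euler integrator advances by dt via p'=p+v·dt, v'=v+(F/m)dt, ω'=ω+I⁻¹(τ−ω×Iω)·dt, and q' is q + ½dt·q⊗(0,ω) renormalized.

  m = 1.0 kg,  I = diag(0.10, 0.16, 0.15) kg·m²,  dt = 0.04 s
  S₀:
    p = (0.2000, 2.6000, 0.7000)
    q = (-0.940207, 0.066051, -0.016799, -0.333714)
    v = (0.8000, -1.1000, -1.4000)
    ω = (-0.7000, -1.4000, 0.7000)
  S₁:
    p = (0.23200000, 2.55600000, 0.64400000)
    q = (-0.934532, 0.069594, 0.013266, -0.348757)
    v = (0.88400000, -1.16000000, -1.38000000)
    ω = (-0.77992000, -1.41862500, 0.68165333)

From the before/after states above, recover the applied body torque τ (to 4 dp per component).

rate change Δω = (-0.07992000, -0.01862500, -0.01834667)
gyro term ω₀×Iω₀ = (0.0098, 0.0245, 0.0588)
τ = I·(Δω/dt) + ω₀×(Iω₀) = (-0.1900, -0.0500, -0.0100)

τ = (-0.1900, -0.0500, -0.0100)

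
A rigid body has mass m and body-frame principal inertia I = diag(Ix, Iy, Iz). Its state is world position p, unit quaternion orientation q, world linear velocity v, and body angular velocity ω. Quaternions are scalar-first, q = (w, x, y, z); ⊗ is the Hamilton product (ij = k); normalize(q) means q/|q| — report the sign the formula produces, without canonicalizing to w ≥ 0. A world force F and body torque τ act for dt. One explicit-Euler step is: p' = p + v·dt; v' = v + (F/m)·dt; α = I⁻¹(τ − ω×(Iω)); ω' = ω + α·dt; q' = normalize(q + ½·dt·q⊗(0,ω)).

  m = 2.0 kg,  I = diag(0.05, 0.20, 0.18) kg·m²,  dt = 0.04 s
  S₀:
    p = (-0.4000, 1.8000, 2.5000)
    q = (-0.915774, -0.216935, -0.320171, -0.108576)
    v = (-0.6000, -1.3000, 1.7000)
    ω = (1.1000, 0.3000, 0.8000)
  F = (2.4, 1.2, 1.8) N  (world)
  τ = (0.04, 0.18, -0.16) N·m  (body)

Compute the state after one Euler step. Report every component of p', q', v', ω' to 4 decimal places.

p' = (-0.4240, 1.7480, 2.5680)
q' = (-0.9070, -0.2415, -0.3245, -0.1174)
v' = (-0.5520, -1.2760, 1.7360)
ω' = (1.1358, 0.3589, 0.7534)

(τ − ω×Iω)/I = (0.8960, 1.4720, -1.1639)
new body rate ω' = (1.1358, 0.3589, 0.7534)
q⊗(0,ω) = (0.4215406, -1.2309154, -0.2206178, -0.4455116)
q' = normalize(q + ½dt·q⊗(0,ω)) = (-0.9070, -0.2415, -0.3245, -0.1174)
a = F/m = (1.2000, 0.6000, 0.9000)
p' = p + v·dt = (-0.4240, 1.7480, 2.5680)
v + (F/m)dt = (-0.5520, -1.2760, 1.7360)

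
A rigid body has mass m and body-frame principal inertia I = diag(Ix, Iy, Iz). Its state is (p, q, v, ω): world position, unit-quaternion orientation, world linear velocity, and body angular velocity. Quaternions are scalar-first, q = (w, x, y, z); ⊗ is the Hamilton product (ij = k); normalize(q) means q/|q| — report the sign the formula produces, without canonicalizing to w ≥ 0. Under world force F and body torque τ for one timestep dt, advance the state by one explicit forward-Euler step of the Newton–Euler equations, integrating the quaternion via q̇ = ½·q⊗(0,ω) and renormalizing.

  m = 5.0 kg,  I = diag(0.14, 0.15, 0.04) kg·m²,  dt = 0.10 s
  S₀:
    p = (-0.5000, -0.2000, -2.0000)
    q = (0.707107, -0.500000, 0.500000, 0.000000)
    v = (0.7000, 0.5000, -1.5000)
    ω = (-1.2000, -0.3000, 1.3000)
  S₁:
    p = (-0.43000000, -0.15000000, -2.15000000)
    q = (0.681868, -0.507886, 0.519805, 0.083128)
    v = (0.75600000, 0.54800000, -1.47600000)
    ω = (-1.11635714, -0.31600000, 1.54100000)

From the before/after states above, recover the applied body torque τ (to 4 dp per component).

ω₁ − ω₀ = (0.08364286, -0.01600000, 0.24100000)
applied torque τ = (0.1600, -0.1800, 0.1000)

τ = (0.1600, -0.1800, 0.1000)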